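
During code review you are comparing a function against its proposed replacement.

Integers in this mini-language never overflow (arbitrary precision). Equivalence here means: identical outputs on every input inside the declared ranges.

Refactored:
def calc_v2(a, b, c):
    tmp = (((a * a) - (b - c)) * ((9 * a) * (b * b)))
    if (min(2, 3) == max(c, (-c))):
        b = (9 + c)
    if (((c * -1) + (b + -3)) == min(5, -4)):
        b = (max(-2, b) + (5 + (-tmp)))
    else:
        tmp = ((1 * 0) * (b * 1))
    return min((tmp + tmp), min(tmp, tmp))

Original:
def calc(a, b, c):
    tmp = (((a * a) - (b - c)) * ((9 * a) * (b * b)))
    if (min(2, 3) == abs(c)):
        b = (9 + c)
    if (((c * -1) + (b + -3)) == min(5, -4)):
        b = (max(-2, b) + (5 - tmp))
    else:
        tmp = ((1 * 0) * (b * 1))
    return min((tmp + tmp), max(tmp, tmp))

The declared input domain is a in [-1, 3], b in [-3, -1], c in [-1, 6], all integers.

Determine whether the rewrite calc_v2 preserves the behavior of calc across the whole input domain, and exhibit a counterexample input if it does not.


Equivalent. The one real change (`max(tmp, tmp)` became `min(tmp, tmp)`) has no effect anywhere in the declared ranges.
Across all 120 domain points the two functions coincide.
As a probe, take a=2, b=-1, c=5: calc runs tmp becomes 180; next (min(2, 3) == abs(c)) evaluates to false; next (((c * -1) + (b + -3)) == min(5, -4)) evaluates to false; next tmp becomes 0; next final value 0; calc_v2 runs tmp becomes 180; next (min(2, 3) == max(c, (-c))) evaluates to false; next (((c * -1) + (b + -3)) == min(5, -4)) evaluates to false; next tmp becomes 0; next final value 0; both end at 0.
verdict: equivalent


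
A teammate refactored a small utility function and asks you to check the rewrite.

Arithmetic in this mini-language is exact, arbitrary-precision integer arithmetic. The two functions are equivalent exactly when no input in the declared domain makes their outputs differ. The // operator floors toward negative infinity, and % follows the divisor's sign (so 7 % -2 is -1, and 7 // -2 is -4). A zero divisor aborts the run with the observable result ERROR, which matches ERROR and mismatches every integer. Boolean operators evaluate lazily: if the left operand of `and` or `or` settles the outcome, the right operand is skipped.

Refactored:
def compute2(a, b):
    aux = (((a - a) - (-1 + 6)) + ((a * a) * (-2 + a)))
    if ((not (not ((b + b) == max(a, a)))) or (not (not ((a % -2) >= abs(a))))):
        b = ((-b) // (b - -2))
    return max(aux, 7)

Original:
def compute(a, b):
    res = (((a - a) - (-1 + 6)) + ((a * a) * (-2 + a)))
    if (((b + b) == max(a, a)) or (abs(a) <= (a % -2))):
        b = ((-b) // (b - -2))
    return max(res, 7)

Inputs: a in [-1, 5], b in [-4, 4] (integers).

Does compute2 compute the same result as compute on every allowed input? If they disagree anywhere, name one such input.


Comparing the listings, the differences include: boolean connective usage differs, plus local variable names differ, plus comparison usage differs.
Spot check at a=5, b=-1 — compute: res becomes 70; next (((b + b) == max(a, a)) or (abs(a) <= (a % -2))) evaluates to false; next final value 70. compute2: aux becomes 70; next ((not (not ((b + b) == max(a, a)))) or (not (not ((a % -2) >= abs(a))))) evaluates to false; next final value 70. Both give 70.
Across all 63 domain points the two functions coincide.
verdict: equivalent


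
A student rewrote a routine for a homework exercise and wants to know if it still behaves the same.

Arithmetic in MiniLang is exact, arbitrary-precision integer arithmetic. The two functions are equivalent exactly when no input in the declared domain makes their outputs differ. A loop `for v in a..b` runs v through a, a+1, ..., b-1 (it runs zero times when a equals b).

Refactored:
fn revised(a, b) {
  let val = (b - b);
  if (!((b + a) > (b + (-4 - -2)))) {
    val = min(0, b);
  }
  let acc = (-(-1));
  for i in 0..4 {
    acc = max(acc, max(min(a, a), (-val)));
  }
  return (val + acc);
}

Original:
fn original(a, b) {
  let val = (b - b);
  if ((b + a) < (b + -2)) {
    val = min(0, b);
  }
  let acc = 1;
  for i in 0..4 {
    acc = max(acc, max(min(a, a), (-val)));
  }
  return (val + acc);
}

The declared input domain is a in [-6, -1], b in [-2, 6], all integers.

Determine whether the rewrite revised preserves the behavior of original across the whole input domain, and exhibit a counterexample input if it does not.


Not equivalent: a=-2, b=-2 separates them (1 vs 0).
original: val = 0; ((b + a) < (b + -2)) -> false; acc = 1; [i=0]; acc = 1; [i=1]; acc = 1; [i=2]; acc = 1; [i=3]; acc = 1; return 1
revised: val = 0; (!((b + a) > (b + (-4 - -2)))) -> true; val = -2; acc = 1; [i=0]; acc = 2; [i=1]; acc = 2; [i=2]; acc = 2; [i=3]; acc = 2; return 0
verdict: not equivalent; witness: a=-2, b=-2


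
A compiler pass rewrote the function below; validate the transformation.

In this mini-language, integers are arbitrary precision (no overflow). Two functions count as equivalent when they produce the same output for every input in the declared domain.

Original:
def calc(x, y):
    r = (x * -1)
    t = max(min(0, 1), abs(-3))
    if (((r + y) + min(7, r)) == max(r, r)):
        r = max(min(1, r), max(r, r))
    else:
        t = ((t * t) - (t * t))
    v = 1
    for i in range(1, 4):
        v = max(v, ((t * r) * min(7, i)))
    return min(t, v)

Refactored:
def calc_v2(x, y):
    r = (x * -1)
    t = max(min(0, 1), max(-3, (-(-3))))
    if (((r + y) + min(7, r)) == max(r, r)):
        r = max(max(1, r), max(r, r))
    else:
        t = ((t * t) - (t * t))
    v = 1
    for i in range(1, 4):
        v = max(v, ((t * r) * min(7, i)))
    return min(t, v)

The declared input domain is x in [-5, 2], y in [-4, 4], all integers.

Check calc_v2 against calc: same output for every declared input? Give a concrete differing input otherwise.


x=0, y=0 yields 1 from calc but 3 from calc_v2.
verdict: not equivalent; witness: x=0, y=0


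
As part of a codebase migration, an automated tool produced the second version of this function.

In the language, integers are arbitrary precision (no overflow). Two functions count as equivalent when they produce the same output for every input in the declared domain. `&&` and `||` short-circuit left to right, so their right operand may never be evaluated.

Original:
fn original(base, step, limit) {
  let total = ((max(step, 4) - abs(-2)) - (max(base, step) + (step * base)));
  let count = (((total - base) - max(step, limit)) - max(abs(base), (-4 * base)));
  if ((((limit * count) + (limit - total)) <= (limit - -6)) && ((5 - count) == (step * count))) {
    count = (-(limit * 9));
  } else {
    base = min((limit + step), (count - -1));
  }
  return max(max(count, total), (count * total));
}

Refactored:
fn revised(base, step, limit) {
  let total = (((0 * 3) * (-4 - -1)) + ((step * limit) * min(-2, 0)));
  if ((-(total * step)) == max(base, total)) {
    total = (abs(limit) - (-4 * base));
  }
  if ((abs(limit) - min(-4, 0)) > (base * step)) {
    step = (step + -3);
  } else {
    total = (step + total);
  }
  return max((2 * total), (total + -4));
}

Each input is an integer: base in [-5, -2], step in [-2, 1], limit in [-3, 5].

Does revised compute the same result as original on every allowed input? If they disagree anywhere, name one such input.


There is a counterexample at base=-5, step=-2, limit=-3: 114 on one side, -18 on the other.
original: total := -6 | count := -19 | ((((limit * count) + (limit - total)) <= (limit - -6)) && ((5 - count) == (step * count))): false | base := -18 | result 114
revised: total := -12 | ((-(total * step)) == max(base, total)): false | ((abs(limit) - min(-4, 0)) > (base * step)): false | total := -14 | result -18
verdict: not equivalent; witness: base=-5, step=-2, limit=-3


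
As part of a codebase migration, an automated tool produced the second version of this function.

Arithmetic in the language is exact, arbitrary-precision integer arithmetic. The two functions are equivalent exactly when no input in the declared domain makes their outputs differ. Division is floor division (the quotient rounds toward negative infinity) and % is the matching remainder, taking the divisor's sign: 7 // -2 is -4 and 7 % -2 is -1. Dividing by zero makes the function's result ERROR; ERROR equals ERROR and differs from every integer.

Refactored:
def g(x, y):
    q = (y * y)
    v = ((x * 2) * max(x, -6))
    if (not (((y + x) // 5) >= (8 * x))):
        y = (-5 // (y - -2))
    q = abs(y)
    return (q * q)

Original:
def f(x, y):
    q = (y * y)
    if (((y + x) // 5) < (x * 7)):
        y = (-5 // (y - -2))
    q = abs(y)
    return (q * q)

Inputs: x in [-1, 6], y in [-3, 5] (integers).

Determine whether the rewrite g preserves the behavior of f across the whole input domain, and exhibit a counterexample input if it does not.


Equivalent. The edit looks behavioral (`7` became `8`), but over these ranges it never changes the outcome.
Sweeping the whole domain (72 inputs) finds no disagreement.
Tracing x=4, y=-3: f: q becomes 9; next (((y + x) // 5) < (x * 7)) evaluates to true; next y becomes 5; next q becomes 5; next final value 25 | g: q becomes 9; next v becomes 32; next (not (((y + x) // 5) >= (8 * x))) evaluates to true; next y becomes 5; next q becomes 5; next final value 25 — matching result 25.
verdict: equivalent


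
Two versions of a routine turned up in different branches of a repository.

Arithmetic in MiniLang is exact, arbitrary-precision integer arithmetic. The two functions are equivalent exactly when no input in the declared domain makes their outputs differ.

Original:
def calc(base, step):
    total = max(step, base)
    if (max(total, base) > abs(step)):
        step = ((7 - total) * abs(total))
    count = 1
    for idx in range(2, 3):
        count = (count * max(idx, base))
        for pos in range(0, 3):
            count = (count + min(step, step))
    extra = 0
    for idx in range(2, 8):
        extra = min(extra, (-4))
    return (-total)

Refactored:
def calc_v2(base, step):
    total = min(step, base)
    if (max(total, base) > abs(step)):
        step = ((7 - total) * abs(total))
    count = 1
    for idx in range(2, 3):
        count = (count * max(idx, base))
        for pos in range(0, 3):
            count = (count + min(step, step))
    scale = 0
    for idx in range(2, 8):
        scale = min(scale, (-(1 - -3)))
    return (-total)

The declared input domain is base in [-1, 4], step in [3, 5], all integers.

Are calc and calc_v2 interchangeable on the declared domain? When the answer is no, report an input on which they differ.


The rewrite breaks on base=-1, step=3, where the results are -3 and 1.
calc: total = 3; (max(total, base) > abs(step)) -> false; count = 1; [idx=2]; count = 2; [pos=0]; count = 5; [pos=1]; count = 8; [pos=2]; count = 11; extra = 0; [idx=2]; extra = -4; [idx=3]; extra = -4; [idx=4]; extra = -4; [idx=5]; extra = -4; [idx=6]; extra = -4; [idx=7]; extra = -4; return -3
calc_v2: total = -1; (max(total, base) > abs(step)) -> false; count = 1; [idx=2]; count = 2; [pos=0]; count = 5; [pos=1]; count = 8; [pos=2]; count = 11; scale = 0; [idx=2]; scale = -4; [idx=3]; scale = -4; [idx=4]; scale = -4; [idx=5]; scale = -4; [idx=6]; scale = -4; [idx=7]; scale = -4; return 1
verdict: not equivalent; witness: base=-1, step=3


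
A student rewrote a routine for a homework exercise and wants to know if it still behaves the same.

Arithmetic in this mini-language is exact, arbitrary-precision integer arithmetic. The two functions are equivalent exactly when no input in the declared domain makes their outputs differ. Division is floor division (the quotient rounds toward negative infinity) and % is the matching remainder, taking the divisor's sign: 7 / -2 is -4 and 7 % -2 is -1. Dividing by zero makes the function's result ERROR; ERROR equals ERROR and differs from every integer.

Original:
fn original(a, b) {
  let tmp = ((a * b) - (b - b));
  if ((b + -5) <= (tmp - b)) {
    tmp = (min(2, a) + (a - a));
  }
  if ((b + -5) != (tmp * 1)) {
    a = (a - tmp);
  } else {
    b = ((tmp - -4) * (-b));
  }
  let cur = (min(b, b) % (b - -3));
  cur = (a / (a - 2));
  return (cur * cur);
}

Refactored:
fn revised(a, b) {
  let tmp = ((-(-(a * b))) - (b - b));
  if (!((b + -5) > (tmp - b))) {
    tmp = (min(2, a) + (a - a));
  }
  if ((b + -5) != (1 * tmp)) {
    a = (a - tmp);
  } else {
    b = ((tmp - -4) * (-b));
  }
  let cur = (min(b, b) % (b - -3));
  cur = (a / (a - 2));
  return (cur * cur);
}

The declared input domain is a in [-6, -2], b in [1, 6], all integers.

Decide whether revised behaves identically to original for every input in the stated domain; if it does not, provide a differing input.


Side by side, the visible changes include: boolean connective usage differs, comparison usage differs.
One worked example (a=-5, b=5) — original: tmp := -25 | ((b + -5) <= (tmp - b)): false | ((b + -5) != (tmp * 1)): true | a := 20 | cur := 5 | cur := 1 | result 1; revised: tmp := -25 | (!((b + -5) > (tmp - b))): false | ((b + -5) != (1 * tmp)): true | a := 20 | cur := 5 | cur := 1 | result 1; agreement on 1.
Sweeping the whole domain (30 inputs) finds no disagreement.
verdict: equivalent


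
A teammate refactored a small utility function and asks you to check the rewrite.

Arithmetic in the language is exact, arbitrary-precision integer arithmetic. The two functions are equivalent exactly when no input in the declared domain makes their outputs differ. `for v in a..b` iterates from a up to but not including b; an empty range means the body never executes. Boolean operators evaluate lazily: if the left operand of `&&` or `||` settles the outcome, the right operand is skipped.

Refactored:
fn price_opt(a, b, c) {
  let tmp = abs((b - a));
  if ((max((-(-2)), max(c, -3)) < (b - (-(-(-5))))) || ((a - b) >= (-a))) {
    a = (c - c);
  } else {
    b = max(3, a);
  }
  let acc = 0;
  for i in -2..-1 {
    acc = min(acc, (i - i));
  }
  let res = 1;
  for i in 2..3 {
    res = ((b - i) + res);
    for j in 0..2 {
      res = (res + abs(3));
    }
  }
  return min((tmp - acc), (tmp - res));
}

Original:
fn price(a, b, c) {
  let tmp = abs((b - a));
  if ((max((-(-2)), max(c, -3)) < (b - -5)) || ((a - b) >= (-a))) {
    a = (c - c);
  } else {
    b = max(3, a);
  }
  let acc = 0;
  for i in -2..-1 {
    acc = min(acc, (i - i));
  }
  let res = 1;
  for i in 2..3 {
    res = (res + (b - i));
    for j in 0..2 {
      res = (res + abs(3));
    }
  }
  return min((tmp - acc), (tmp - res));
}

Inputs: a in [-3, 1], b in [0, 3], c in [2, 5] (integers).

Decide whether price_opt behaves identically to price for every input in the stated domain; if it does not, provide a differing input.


Comparing the listings, the differences include: same computation, different form.
One worked example (a=-3, b=1, c=5) — price: tmp := 4 | ((max((-(-2)), max(c, -3)) < (b - -5)) || ((a - b) >= (-a))): true | a := 0 | acc := 0 | iter i=-2: | acc := 0 | res := 1 | iter i=2: | res := 0 | iter j=0: | res := 3 | iter j=1: | res := 6 | result -2; price_opt: tmp := 4 | ((max((-(-2)), max(c, -3)) < (b - (-(-(-5))))) || ((a - b) >= (-a))): true | a := 0 | acc := 0 | iter i=-2: | acc := 0 | res := 1 | iter i=2: | res := 0 | iter j=0: | res := 3 | iter j=1: | res := 6 | result -2; agreement on -2.
Every one of the 80 inputs gives matching results.
verdict: equivalent


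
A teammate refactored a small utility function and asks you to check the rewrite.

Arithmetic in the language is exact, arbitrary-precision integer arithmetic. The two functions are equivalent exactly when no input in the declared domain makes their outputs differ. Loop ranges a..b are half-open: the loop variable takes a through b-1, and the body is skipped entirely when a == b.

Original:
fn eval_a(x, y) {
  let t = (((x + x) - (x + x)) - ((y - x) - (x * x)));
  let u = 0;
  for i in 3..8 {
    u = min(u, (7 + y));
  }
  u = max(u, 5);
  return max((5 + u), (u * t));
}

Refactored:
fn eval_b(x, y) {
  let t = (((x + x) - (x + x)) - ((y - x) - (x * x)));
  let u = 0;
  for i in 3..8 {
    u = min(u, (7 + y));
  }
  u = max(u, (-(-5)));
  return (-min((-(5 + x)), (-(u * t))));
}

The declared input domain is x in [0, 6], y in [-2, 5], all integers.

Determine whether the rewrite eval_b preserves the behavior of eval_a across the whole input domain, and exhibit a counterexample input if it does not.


These are not equivalent — on x=0, y=-1 the outputs split (10 vs 5).
eval_a: t=1, then u=0, then (i=3), then u=0, then (i=4), then u=0, then (i=5), then u=0, then (i=6), then u=0, then (i=7), then u=0, then u=5, then returns 10
eval_b: t=1, then u=0, then (i=3), then u=0, then (i=4), then u=0, then (i=5), then u=0, then (i=6), then u=0, then (i=7), then u=0, then u=5, then returns 5
verdict: not equivalent; witness: x=0, y=-1


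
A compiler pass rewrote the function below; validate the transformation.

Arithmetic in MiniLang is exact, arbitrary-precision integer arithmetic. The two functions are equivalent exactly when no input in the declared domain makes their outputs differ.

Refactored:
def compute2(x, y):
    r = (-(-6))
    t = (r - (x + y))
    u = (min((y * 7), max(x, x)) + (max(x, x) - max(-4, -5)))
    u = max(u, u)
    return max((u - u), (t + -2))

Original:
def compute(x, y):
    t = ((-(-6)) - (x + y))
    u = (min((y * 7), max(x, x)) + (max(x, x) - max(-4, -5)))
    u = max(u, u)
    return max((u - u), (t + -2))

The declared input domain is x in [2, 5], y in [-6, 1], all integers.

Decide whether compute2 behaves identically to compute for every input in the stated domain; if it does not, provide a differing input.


Behavior is preserved: although statement counts differ; local variable names differ, the outputs never diverge.
Tracing x=5, y=-1: compute: t := 2 | u := 2 | u := 2 | result 0 | compute2: r := 6 | t := 2 | u := 2 | u := 2 | result 0 — matching result 0.
Every one of the 32 inputs gives matching results.
verdict: equivalent


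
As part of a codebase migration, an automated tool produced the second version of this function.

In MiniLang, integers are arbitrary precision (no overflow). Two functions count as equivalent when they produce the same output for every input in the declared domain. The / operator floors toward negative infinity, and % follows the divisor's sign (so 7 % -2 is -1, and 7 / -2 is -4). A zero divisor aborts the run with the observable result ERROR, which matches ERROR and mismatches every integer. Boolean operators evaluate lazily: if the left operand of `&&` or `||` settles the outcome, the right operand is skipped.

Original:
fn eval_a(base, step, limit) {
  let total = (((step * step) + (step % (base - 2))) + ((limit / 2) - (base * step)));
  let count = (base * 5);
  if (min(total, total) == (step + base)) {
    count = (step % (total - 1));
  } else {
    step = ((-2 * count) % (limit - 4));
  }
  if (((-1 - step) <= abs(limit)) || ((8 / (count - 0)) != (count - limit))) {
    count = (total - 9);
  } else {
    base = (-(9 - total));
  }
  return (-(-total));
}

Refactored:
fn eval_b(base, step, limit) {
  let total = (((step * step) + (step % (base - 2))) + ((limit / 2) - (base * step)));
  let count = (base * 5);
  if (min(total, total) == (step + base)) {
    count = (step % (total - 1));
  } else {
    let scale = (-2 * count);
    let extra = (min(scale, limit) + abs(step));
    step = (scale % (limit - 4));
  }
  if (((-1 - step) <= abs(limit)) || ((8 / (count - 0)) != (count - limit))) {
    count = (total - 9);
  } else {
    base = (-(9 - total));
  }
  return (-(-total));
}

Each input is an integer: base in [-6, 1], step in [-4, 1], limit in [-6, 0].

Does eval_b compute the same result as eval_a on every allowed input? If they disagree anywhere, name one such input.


Changes here: local variable names differ, and statement counts differ, and arithmetic usage differs, and min/max/abs usage differs; the full 336-point sweep finds no disagreement.
verdict: equivalent


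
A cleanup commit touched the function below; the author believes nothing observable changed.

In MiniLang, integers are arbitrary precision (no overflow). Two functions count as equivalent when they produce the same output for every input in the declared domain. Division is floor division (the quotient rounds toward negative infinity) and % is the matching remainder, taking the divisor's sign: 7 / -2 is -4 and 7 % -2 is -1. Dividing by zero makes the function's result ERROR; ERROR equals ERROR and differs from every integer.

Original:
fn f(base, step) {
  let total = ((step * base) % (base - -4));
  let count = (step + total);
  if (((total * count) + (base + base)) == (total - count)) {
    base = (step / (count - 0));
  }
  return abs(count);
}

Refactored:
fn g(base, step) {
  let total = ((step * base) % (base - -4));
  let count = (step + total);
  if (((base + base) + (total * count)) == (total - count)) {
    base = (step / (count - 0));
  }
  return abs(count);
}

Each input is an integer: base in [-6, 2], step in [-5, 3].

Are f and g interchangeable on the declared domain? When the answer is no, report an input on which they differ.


Comparing the listings, the differences include: same computation, different form.
As a probe, take base=1, step=-3: f runs total = 2; count = -1; (((total * count) + (base + base)) == (total - count)) -> false; return 1; g runs total = 2; count = -1; (((base + base) + (total * count)) == (total - count)) -> false; return 1; both end at 1.
An exhaustive pass over the 81 declared inputs shows identical outputs.
verdict: equivalent


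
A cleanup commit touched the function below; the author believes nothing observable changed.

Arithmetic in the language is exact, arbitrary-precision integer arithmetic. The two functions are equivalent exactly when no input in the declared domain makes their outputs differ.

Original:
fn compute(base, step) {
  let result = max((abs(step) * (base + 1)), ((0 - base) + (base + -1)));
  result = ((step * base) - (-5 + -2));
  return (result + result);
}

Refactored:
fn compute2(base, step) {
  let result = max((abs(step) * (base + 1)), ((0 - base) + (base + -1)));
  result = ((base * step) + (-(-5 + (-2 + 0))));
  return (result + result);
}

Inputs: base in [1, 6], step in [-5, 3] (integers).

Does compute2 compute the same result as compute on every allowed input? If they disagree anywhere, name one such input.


Changes here: arithmetic usage differs; also constant usage differs; the full 54-point sweep finds no disagreement.
verdict: equivalent


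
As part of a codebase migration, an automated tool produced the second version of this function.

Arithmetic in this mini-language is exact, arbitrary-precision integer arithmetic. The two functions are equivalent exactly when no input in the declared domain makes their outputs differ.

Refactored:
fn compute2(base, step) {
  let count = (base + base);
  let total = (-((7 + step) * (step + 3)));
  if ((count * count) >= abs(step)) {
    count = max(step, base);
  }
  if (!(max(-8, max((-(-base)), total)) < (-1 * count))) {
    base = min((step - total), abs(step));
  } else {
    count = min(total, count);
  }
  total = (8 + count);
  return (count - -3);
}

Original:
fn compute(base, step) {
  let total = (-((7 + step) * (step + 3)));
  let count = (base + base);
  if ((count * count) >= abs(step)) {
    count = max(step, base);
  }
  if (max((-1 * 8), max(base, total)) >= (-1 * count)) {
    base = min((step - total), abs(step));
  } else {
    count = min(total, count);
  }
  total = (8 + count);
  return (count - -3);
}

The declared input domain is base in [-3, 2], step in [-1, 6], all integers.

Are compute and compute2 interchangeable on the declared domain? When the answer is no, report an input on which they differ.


Although constant usage differs, comparison usage differs, boolean connective usage differs, arithmetic usage differs, 48/48 inputs agree.
verdict: equivalent


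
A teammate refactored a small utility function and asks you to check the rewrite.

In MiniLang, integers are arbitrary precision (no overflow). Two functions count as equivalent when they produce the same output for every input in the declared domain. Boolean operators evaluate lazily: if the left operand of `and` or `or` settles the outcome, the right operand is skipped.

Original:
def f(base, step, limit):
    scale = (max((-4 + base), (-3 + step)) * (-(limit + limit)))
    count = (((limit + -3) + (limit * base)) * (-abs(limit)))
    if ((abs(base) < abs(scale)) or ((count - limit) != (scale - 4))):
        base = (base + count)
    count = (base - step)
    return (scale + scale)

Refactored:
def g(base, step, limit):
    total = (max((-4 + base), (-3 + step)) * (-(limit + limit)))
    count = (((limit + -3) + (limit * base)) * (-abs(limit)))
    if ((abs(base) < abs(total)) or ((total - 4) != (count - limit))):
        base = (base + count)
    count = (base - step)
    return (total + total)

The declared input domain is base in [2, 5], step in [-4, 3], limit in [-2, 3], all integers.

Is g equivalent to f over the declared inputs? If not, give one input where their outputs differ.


This is a faithful refactor — local variable names differ, but the computed results match everywhere.
Tracing base=4, step=3, limit=-1: f: scale := 0 | count := 8 | ((abs(base) < abs(scale)) or ((count - limit) != (scale - 4))): true | base := 12 | count := 9 | result 0 | g: total := 0 | count := 8 | ((abs(base) < abs(total)) or ((total - 4) != (count - limit))): true | base := 12 | count := 9 | result 0 — matching result 0.
Checked all 192 inputs in the declared domain: the outputs agree on every one.
verdict: equivalent


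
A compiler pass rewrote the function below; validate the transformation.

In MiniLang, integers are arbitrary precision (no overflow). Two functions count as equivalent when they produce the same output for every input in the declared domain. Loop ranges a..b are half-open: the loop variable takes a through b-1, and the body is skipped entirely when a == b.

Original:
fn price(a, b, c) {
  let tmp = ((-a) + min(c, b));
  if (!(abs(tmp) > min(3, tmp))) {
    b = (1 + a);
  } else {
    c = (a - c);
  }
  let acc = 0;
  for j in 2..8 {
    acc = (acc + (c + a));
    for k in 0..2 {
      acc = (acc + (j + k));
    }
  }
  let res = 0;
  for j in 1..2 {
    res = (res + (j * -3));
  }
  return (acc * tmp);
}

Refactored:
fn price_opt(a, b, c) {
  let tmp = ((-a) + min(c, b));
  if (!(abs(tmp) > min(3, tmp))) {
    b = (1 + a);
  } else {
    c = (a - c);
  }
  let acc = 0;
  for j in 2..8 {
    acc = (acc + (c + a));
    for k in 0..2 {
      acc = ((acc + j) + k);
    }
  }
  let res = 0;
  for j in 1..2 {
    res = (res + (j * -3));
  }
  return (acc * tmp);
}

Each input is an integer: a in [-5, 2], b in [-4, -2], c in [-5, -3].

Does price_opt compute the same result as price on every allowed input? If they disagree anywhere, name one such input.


Although same computation, different form, 72/72 inputs agree.
verdict: equivalent


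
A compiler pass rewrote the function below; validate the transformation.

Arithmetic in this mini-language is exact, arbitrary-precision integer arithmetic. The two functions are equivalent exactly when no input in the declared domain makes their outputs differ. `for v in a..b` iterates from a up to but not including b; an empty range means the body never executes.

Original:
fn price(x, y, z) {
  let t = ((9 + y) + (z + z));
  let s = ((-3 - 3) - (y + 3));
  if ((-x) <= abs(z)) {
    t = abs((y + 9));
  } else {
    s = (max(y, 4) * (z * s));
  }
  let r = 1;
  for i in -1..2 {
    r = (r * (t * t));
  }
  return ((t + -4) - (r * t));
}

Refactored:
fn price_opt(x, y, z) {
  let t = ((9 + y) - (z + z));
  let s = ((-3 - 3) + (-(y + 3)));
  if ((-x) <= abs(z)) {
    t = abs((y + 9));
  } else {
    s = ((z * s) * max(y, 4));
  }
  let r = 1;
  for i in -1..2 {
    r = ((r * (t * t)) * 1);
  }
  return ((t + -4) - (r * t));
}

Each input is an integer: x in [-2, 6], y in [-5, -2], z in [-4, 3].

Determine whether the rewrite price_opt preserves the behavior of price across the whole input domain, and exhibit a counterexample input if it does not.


On input x=-2, y=-5, z=-1, price returns -130 while price_opt returns -279934.
verdict: not equivalent; witness: x=-2, y=-5, z=-1


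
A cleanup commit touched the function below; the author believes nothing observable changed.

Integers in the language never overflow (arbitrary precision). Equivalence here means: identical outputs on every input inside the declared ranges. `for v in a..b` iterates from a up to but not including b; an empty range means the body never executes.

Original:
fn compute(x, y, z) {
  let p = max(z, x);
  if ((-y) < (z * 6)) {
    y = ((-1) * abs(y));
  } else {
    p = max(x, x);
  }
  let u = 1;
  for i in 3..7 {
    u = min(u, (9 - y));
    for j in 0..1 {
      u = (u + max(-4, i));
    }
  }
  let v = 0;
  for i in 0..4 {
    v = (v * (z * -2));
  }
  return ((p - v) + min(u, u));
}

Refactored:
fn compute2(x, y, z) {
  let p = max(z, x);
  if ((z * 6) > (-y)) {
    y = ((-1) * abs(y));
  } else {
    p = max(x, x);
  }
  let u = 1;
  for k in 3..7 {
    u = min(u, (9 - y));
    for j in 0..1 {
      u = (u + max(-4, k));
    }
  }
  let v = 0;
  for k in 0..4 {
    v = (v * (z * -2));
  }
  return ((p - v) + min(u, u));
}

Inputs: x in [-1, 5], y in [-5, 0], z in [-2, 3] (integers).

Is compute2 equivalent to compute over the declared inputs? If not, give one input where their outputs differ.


The two versions differ — the changes include comparison usage differs, local variable names differ.
As a probe, take x=-1, y=0, z=3: compute runs p becomes 3; next ((-y) < (z * 6)) evaluates to true; next y becomes 0; next u becomes 1; next at i=3:; next u becomes 1; next at j=0:; next u becomes 4; next at i=4:; next u becomes 4; next at j=0:; next u becomes 8; next at i=5:; next u becomes 8; next at j=0:; next u becomes 13; next at i=6:; next u becomes 9; next at j=0:; next u becomes 15; next v becomes 0; next at i=0:; next v becomes 0; next at i=1:; next v becomes 0; next at i=2:; next v becomes 0; next at i=3:; next v becomes 0; next final value 18; compute2 runs p becomes 3; next ((z * 6) > (-y)) evaluates to true; next y becomes 0; next u becomes 1; next at k=3:; next u becomes 1; next at j=0:; next u becomes 4; next at k=4:; next u becomes 4; next at j=0:; next u becomes 8; next at k=5:; next u becomes 8; next at j=0:; next u becomes 13; next at k=6:; next u becomes 9; next at j=0:; next u becomes 15; next v becomes 0; next at k=0:; next v becomes 0; next at k=1:; next v becomes 0; next at k=2:; next v becomes 0; next at k=3:; next v becomes 0; next final value 18; both end at 18.
Sweeping the whole domain (252 inputs) finds no disagreement.
verdict: equivalent


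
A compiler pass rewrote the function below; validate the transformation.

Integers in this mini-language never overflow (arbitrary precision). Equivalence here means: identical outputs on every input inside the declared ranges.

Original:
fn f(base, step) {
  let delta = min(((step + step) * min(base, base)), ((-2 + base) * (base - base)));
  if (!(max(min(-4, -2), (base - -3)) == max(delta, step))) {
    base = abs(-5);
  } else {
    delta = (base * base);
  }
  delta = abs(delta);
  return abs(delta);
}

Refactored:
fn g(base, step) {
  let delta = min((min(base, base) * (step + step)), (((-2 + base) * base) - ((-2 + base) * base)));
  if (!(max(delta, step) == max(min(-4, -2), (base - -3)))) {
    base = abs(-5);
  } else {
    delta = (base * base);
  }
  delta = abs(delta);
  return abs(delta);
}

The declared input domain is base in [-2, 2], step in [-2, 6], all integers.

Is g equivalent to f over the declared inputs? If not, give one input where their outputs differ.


This is a faithful refactor — arithmetic usage differs; constant usage differs, but the computed results match everywhere.
Tracing base=0, step=5: f: delta := 0 | (!(max(min(-4, -2), (base - -3)) == max(delta, step))): true | base := 5 | delta := 0 | result 0 | g: delta := 0 | (!(max(delta, step) == max(min(-4, -2), (base - -3)))): true | base := 5 | delta := 0 | result 0 — matching result 0.
Every one of the 45 inputs gives matching results.
verdict: equivalent


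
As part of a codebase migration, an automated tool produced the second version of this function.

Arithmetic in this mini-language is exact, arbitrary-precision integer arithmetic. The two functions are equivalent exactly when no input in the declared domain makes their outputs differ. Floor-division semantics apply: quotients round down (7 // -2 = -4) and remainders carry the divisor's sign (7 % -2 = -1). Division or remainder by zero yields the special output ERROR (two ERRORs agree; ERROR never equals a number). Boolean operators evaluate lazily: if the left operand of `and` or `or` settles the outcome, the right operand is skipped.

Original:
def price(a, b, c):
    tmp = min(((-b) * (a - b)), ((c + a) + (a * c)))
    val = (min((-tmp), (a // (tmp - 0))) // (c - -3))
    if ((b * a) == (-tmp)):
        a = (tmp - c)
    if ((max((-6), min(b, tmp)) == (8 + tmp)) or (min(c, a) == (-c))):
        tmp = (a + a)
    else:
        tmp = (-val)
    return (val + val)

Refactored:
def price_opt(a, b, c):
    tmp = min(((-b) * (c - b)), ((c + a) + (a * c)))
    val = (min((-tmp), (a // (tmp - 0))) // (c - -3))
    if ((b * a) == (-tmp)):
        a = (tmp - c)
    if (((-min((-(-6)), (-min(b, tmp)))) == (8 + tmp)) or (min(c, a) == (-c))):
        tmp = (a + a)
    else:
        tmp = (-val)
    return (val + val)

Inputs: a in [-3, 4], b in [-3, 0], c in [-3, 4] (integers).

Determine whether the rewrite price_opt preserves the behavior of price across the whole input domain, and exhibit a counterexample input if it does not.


Run the pair on a=-3, b=-3, c=-2.
price: tmp := 0 | divide-by-zero, output ERROR
price_opt: tmp := 1 | val := -3 | ((b * a) == (-tmp)): false | (((-min((-(-6)), (-min(b, tmp)))) == (8 + tmp)) or (min(c, a) == (-c))): false | tmp := 3 | result -6
ERROR != -6, so the rewrite changes behavior.
verdict: not equivalent; witness: a=-3, b=-3, c=-2


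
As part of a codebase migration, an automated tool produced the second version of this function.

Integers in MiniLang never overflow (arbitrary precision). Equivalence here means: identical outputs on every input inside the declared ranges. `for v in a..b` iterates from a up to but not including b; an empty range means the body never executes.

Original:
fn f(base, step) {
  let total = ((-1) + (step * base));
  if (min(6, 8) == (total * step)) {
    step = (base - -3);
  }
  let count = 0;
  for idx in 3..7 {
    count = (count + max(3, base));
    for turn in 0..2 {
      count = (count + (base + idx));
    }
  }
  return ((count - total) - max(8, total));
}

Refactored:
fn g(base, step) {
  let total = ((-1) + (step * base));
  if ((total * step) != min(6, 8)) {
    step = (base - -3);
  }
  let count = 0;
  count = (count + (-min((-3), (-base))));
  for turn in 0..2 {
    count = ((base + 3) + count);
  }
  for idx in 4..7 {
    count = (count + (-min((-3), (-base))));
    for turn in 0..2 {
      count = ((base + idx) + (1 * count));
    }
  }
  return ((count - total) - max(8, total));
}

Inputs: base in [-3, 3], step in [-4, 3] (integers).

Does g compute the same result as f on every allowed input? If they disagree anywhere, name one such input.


The suspicious-looking change has no observable effect anywhere in the declared ranges.
Spot check at base=2, step=-4 — f: total=-9, then (min(6, 8) == (total * step)) is false, then count=0, then (idx=3), then count=3, then (turn=0), then count=8, then (turn=1), then count=13, then (idx=4), then count=16, then (turn=0), then count=22, then (turn=1), then count=28, then (idx=5), then count=31, then (turn=0), then count=38, then (turn=1), then count=45, then (idx=6), then count=48, then (turn=0), then count=56, then (turn=1), then count=64, then returns 65. g: total=-9, then ((total * step) != min(6, 8)) is true, then step=5, then count=0, then count=3, then (turn=0), then count=8, then (turn=1), then count=13, then (idx=4), then count=16, then (turn=0), then count=22, then (turn=1), then count=28, then (idx=5), then count=31, then (turn=0), then count=38, then (turn=1), then count=45, then (idx=6), then count=48, then (turn=0), then count=56, then (turn=1), then count=64, then returns 65. Both give 65.
An exhaustive pass over the 56 declared inputs shows identical outputs.
verdict: equivalent


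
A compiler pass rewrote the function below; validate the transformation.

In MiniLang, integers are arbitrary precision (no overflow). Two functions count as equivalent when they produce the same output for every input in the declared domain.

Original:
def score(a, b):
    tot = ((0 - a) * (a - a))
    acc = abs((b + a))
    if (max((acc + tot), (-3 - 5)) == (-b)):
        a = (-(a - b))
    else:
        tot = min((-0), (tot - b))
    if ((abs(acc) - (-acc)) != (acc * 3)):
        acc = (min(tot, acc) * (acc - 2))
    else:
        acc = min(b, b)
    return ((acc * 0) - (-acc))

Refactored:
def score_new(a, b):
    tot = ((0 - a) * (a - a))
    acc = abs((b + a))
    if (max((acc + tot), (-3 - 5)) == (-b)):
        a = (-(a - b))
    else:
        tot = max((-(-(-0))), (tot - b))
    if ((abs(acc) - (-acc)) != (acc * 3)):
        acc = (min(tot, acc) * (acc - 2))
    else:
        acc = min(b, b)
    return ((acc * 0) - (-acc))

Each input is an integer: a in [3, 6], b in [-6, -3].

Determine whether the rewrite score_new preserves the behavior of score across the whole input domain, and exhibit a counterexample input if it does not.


a=3, b=-6 yields 0 from score but 3 from score_new.
verdict: not equivalent; witness: a=3, b=-6


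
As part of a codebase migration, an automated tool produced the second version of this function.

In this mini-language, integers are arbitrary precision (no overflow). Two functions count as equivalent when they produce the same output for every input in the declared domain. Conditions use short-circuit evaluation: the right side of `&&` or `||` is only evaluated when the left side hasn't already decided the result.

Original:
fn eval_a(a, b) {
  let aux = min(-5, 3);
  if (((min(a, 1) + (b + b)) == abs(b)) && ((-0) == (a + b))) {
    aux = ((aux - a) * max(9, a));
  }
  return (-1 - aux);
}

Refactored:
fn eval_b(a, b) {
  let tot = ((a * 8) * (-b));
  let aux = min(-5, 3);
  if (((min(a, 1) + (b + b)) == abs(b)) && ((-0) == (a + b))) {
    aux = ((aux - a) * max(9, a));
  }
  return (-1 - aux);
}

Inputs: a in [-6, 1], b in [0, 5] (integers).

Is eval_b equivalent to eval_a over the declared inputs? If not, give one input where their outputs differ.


Reading the diff, among the changes: arithmetic usage differs; statement counts differ; local variable names differ; constant usage differs.
One worked example (a=-2, b=0) — eval_a: aux=-5, then (((min(a, 1) + (b + b)) == abs(b)) && ((-0) == (a + b))) is false, then returns 4; eval_b: tot=0, then aux=-5, then (((min(a, 1) + (b + b)) == abs(b)) && ((-0) == (a + b))) is false, then returns 4; agreement on 4.
Every one of the 48 inputs gives matching results.
verdict: equivalent


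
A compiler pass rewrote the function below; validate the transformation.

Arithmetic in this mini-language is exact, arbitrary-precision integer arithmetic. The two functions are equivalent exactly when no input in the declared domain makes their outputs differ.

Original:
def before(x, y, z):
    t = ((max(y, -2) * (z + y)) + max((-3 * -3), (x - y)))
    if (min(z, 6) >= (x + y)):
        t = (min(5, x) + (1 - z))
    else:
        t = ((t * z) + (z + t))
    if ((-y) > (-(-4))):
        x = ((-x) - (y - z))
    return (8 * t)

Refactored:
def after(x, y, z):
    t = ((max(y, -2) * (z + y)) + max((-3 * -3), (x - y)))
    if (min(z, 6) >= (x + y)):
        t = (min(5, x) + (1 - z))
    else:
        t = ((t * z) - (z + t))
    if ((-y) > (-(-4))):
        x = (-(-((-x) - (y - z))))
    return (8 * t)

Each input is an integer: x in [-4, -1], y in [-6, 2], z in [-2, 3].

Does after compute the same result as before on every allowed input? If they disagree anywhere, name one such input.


Evaluate both at x=-3, y=2, z=-2.
before: t becomes 9; next (min(z, 6) >= (x + y)) evaluates to false; next t becomes -11; next ((-y) > (-(-4))) evaluates to false; next final value -88
after: t becomes 9; next (min(z, 6) >= (x + y)) evaluates to false; next t becomes -25; next ((-y) > (-(-4))) evaluates to false; next final value -200
-88 != -200, so the rewrite changes behavior.
verdict: not equivalent; witness: x=-3, y=2, z=-2
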